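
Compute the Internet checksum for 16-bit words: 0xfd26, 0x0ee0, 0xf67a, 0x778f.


Sum all words (with carry folding):
+ 0xfd26 = 0xfd26
+ 0x0ee0 = 0x0c07
+ 0xf67a = 0x0282
+ 0x778f = 0x7a11
One's complement: ~0x7a11
Checksum = 0x85ee


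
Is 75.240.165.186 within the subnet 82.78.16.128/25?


Subnet network: 82.78.16.128
Test IP AND mask: 75.240.165.128
No, 75.240.165.186 is not in 82.78.16.128/25


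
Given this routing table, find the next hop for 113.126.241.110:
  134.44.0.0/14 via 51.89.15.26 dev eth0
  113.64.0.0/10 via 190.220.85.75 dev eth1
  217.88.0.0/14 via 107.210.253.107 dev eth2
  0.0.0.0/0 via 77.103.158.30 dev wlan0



Longest prefix match for 113.126.241.110:
  /14 134.44.0.0: no
  /10 113.64.0.0: MATCH
  /14 217.88.0.0: no
  /0 0.0.0.0: MATCH
Selected: next-hop 190.220.85.75 via eth1 (matched /10)


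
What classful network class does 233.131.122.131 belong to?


First octet: 233
Binary: 11101001
1110xxxx -> Class D (224-239)
Class D (multicast), default mask N/A


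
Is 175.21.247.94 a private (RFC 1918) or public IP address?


RFC 1918 private ranges:
  10.0.0.0/8 (10.0.0.0 - 10.255.255.255)
  172.16.0.0/12 (172.16.0.0 - 172.31.255.255)
  192.168.0.0/16 (192.168.0.0 - 192.168.255.255)
Public (not in any RFC 1918 range)


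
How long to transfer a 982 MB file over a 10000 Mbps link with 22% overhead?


Effective throughput = 10000 * (1 - 22/100) = 7800 Mbps
File size in Mb = 982 * 8 = 7856 Mb
Time = 7856 / 7800
Time = 1.0072 seconds


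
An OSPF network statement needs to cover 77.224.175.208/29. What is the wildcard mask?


Subnet mask: 255.255.255.248
Wildcard = 255.255.255.255 - subnet mask
255 - 255 = 0
255 - 255 = 0
255 - 255 = 0
255 - 248 = 7
Wildcard: 0.0.0.7


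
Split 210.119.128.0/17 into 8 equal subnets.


New prefix = 17 + 3 = 20
Each subnet has 4096 addresses
  210.119.128.0/20
  210.119.144.0/20
  210.119.160.0/20
  210.119.176.0/20
  210.119.192.0/20
  210.119.208.0/20
  210.119.224.0/20
  210.119.240.0/20
Subnets: 210.119.128.0/20, 210.119.144.0/20, 210.119.160.0/20, 210.119.176.0/20, 210.119.192.0/20, 210.119.208.0/20, 210.119.224.0/20, 210.119.240.0/20


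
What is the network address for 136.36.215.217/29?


IP:   10001000.00100100.11010111.11011001
Mask: 11111111.11111111.11111111.11111000
AND operation:
Net:  10001000.00100100.11010111.11011000
Network: 136.36.215.216/29


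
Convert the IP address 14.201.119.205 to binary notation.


14 = 00001110
201 = 11001001
119 = 01110111
205 = 11001101
Binary: 00001110.11001001.01110111.11001101


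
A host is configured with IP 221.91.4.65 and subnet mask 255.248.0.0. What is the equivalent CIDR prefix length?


Binary: 11111111.11111000.00000000.00000000
Count leading 1s
Prefix: /13


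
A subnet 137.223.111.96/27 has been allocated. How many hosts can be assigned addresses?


Host bits = 32 - 27 = 5
Total addresses = 2^5 = 32
Usable = total - 2 (network and broadcast)
Usable hosts: 30


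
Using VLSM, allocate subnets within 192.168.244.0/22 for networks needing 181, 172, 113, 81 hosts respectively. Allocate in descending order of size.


181 hosts -> /24 (254 usable): 192.168.244.0/24
172 hosts -> /24 (254 usable): 192.168.245.0/24
113 hosts -> /25 (126 usable): 192.168.246.0/25
81 hosts -> /25 (126 usable): 192.168.246.128/25
Allocation: 192.168.244.0/24 (181 hosts, 254 usable); 192.168.245.0/24 (172 hosts, 254 usable); 192.168.246.0/25 (113 hosts, 126 usable); 192.168.246.128/25 (81 hosts, 126 usable)


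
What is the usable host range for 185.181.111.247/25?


Network: 185.181.111.128
Broadcast: 185.181.111.255
First usable = network + 1
Last usable = broadcast - 1
Range: 185.181.111.129 to 185.181.111.254


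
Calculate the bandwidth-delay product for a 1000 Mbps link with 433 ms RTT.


BDP = bandwidth * RTT
= 1000 Mbps * 433 ms
= 1000 * 1e6 * 433 / 1000 bits
= 433000000 bits
= 54125000 bytes
= 52856.4453 KB
BDP = 433000000 bits (54125000 bytes)


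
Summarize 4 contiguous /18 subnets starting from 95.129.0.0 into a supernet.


Original prefix: /18
Number of subnets: 4 = 2^2
New prefix = 18 - 2 = 16
Supernet: 95.129.0.0/16


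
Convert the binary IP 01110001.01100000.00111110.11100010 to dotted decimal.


01110001 = 113
01100000 = 96
00111110 = 62
11100010 = 226
IP: 113.96.62.226


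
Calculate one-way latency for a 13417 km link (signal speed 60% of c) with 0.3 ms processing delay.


Speed = 0.6 * 3e5 km/s = 180000 km/s
Propagation delay = 13417 / 180000 = 0.0745 s = 74.5389 ms
Processing delay = 0.3 ms
Total one-way latency = 74.8389 ms


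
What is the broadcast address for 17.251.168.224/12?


Network: 17.240.0.0/12
Host bits = 20
Set all host bits to 1:
Broadcast: 17.255.255.255


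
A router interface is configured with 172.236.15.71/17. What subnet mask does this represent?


/17 means 17 network bits, 15 host bits
Binary: 11111111111111111000000000000000
Mask: 255.255.128.0


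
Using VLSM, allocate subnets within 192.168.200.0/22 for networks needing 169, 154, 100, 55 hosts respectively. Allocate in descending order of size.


169 hosts -> /24 (254 usable): 192.168.200.0/24
154 hosts -> /24 (254 usable): 192.168.201.0/24
100 hosts -> /25 (126 usable): 192.168.202.0/25
55 hosts -> /26 (62 usable): 192.168.202.128/26
Allocation: 192.168.200.0/24 (169 hosts, 254 usable); 192.168.201.0/24 (154 hosts, 254 usable); 192.168.202.0/25 (100 hosts, 126 usable); 192.168.202.128/26 (55 hosts, 62 usable)


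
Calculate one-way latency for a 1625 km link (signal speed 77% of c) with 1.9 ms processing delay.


Speed = 0.77 * 3e5 km/s = 231000 km/s
Propagation delay = 1625 / 231000 = 0.007 s = 7.0346 ms
Processing delay = 1.9 ms
Total one-way latency = 8.9346 ms


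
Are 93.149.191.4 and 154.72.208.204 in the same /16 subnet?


Mask: 255.255.0.0
93.149.191.4 AND mask = 93.149.0.0
154.72.208.204 AND mask = 154.72.0.0
No, different subnets (93.149.0.0 vs 154.72.0.0)


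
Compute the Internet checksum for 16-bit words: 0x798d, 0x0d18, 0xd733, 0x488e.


Sum all words (with carry folding):
+ 0x798d = 0x798d
+ 0x0d18 = 0x86a5
+ 0xd733 = 0x5dd9
+ 0x488e = 0xa667
One's complement: ~0xa667
Checksum = 0x5998


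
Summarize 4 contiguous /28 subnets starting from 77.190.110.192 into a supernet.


Original prefix: /28
Number of subnets: 4 = 2^2
New prefix = 28 - 2 = 26
Supernet: 77.190.110.192/26


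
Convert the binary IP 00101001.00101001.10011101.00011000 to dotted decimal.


00101001 = 41
00101001 = 41
10011101 = 157
00011000 = 24
IP: 41.41.157.24


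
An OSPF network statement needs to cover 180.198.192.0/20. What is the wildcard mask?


Subnet mask: 255.255.240.0
Wildcard = 255.255.255.255 - subnet mask
255 - 255 = 0
255 - 255 = 0
255 - 240 = 15
255 - 0 = 255
Wildcard: 0.0.15.255


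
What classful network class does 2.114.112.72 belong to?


First octet: 2
Binary: 00000010
0xxxxxxx -> Class A (1-126)
Class A, default mask 255.0.0.0 (/8)


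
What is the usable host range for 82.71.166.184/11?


Network: 82.64.0.0
Broadcast: 82.95.255.255
First usable = network + 1
Last usable = broadcast - 1
Range: 82.64.0.1 to 82.95.255.254


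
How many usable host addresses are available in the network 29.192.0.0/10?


Host bits = 32 - 10 = 22
Total addresses = 2^22 = 4194304
Usable = total - 2 (network and broadcast)
Usable hosts: 4194302


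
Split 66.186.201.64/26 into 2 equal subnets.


New prefix = 26 + 1 = 27
Each subnet has 32 addresses
  66.186.201.64/27
  66.186.201.96/27
Subnets: 66.186.201.64/27, 66.186.201.96/27


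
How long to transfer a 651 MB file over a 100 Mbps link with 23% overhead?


Effective throughput = 100 * (1 - 23/100) = 77 Mbps
File size in Mb = 651 * 8 = 5208 Mb
Time = 5208 / 77
Time = 67.6364 seconds


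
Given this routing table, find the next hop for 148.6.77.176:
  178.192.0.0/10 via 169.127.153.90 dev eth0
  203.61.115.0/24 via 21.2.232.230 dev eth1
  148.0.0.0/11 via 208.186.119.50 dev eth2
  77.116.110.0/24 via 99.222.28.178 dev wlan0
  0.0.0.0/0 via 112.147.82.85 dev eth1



Longest prefix match for 148.6.77.176:
  /10 178.192.0.0: no
  /24 203.61.115.0: no
  /11 148.0.0.0: MATCH
  /24 77.116.110.0: no
  /0 0.0.0.0: MATCH
Selected: next-hop 208.186.119.50 via eth2 (matched /11)


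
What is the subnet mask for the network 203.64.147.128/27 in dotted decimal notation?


/27 means 27 network bits, 5 host bits
Binary: 11111111111111111111111111100000
Mask: 255.255.255.224


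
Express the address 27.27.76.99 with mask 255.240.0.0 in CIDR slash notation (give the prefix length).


Binary: 11111111.11110000.00000000.00000000
Count leading 1s
Prefix: /12


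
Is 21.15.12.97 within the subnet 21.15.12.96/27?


Subnet network: 21.15.12.96
Test IP AND mask: 21.15.12.96
Yes, 21.15.12.97 is in 21.15.12.96/27


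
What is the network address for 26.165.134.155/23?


IP:   00011010.10100101.10000110.10011011
Mask: 11111111.11111111.11111110.00000000
AND operation:
Net:  00011010.10100101.10000110.00000000
Network: 26.165.134.0/23


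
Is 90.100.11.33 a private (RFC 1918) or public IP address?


RFC 1918 private ranges:
  10.0.0.0/8 (10.0.0.0 - 10.255.255.255)
  172.16.0.0/12 (172.16.0.0 - 172.31.255.255)
  192.168.0.0/16 (192.168.0.0 - 192.168.255.255)
Public (not in any RFC 1918 range)


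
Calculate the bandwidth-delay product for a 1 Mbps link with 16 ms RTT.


BDP = bandwidth * RTT
= 1 Mbps * 16 ms
= 1 * 1e6 * 16 / 1000 bits
= 16000 bits
= 2000 bytes
= 1.9531 KB
BDP = 16000 bits (2000 bytes)


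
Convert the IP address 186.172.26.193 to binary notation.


186 = 10111010
172 = 10101100
26 = 00011010
193 = 11000001
Binary: 10111010.10101100.00011010.11000001


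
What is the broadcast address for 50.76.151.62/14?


Network: 50.76.0.0/14
Host bits = 18
Set all host bits to 1:
Broadcast: 50.79.255.255


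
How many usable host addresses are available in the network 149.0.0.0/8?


Host bits = 32 - 8 = 24
Total addresses = 2^24 = 16777216
Usable = total - 2 (network and broadcast)
Usable hosts: 16777214


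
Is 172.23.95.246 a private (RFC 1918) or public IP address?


RFC 1918 private ranges:
  10.0.0.0/8 (10.0.0.0 - 10.255.255.255)
  172.16.0.0/12 (172.16.0.0 - 172.31.255.255)
  192.168.0.0/16 (192.168.0.0 - 192.168.255.255)
Private (in 172.16.0.0/12)


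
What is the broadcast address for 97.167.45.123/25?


Network: 97.167.45.0/25
Host bits = 7
Set all host bits to 1:
Broadcast: 97.167.45.127


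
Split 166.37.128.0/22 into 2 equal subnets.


New prefix = 22 + 1 = 23
Each subnet has 512 addresses
  166.37.128.0/23
  166.37.130.0/23
Subnets: 166.37.128.0/23, 166.37.130.0/23


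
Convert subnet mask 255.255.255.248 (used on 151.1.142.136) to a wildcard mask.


Subnet mask: 255.255.255.248
Wildcard = 255.255.255.255 - subnet mask
255 - 255 = 0
255 - 255 = 0
255 - 255 = 0
255 - 248 = 7
Wildcard: 0.0.0.7


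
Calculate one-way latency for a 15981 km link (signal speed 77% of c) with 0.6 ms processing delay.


Speed = 0.77 * 3e5 km/s = 231000 km/s
Propagation delay = 15981 / 231000 = 0.0692 s = 69.1818 ms
Processing delay = 0.6 ms
Total one-way latency = 69.7818 ms


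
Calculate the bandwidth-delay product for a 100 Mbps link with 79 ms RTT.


BDP = bandwidth * RTT
= 100 Mbps * 79 ms
= 100 * 1e6 * 79 / 1000 bits
= 7900000 bits
= 987500 bytes
= 964.3555 KB
BDP = 7900000 bits (987500 bytes)


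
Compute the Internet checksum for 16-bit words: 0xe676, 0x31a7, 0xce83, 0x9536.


Sum all words (with carry folding):
+ 0xe676 = 0xe676
+ 0x31a7 = 0x181e
+ 0xce83 = 0xe6a1
+ 0x9536 = 0x7bd8
One's complement: ~0x7bd8
Checksum = 0x8427


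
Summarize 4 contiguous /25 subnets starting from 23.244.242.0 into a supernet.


Original prefix: /25
Number of subnets: 4 = 2^2
New prefix = 25 - 2 = 23
Supernet: 23.244.242.0/23


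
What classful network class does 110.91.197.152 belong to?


First octet: 110
Binary: 01101110
0xxxxxxx -> Class A (1-126)
Class A, default mask 255.0.0.0 (/8)


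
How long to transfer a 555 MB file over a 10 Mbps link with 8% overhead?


Effective throughput = 10 * (1 - 8/100) = 9.2 Mbps
File size in Mb = 555 * 8 = 4440 Mb
Time = 4440 / 9.2
Time = 482.6087 seconds


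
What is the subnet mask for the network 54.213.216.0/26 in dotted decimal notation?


/26 means 26 network bits, 6 host bits
Binary: 11111111111111111111111111000000
Mask: 255.255.255.192


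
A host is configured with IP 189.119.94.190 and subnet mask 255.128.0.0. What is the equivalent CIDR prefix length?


Binary: 11111111.10000000.00000000.00000000
Count leading 1s
Prefix: /9


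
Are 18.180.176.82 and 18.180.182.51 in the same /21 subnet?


Mask: 255.255.248.0
18.180.176.82 AND mask = 18.180.176.0
18.180.182.51 AND mask = 18.180.176.0
Yes, same subnet (18.180.176.0)


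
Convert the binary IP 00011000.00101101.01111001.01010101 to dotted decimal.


00011000 = 24
00101101 = 45
01111001 = 121
01010101 = 85
IP: 24.45.121.85


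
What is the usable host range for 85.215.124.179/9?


Network: 85.128.0.0
Broadcast: 85.255.255.255
First usable = network + 1
Last usable = broadcast - 1
Range: 85.128.0.1 to 85.255.255.254


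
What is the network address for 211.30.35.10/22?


IP:   11010011.00011110.00100011.00001010
Mask: 11111111.11111111.11111100.00000000
AND operation:
Net:  11010011.00011110.00100000.00000000
Network: 211.30.32.0/22


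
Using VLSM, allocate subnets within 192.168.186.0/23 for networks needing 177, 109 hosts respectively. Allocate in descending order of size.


177 hosts -> /24 (254 usable): 192.168.186.0/24
109 hosts -> /25 (126 usable): 192.168.187.0/25
Allocation: 192.168.186.0/24 (177 hosts, 254 usable); 192.168.187.0/25 (109 hosts, 126 usable)


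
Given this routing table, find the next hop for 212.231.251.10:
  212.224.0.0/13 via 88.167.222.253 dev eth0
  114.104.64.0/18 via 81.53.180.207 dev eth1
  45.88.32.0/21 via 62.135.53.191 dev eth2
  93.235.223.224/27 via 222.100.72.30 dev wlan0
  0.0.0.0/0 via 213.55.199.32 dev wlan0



Longest prefix match for 212.231.251.10:
  /13 212.224.0.0: MATCH
  /18 114.104.64.0: no
  /21 45.88.32.0: no
  /27 93.235.223.224: no
  /0 0.0.0.0: MATCH
Selected: next-hop 88.167.222.253 via eth0 (matched /13)


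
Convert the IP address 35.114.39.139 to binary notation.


35 = 00100011
114 = 01110010
39 = 00100111
139 = 10001011
Binary: 00100011.01110010.00100111.10001011


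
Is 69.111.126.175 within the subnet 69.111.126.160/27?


Subnet network: 69.111.126.160
Test IP AND mask: 69.111.126.160
Yes, 69.111.126.175 is in 69.111.126.160/27


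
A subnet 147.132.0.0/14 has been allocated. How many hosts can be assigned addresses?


Host bits = 32 - 14 = 18
Total addresses = 2^18 = 262144
Usable = total - 2 (network and broadcast)
Usable hosts: 262142


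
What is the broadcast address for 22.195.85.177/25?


Network: 22.195.85.128/25
Host bits = 7
Set all host bits to 1:
Broadcast: 22.195.85.255


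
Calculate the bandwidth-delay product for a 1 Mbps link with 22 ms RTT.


BDP = bandwidth * RTT
= 1 Mbps * 22 ms
= 1 * 1e6 * 22 / 1000 bits
= 22000 bits
= 2750 bytes
= 2.6855 KB
BDP = 22000 bits (2750 bytes)


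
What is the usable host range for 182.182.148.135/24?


Network: 182.182.148.0
Broadcast: 182.182.148.255
First usable = network + 1
Last usable = broadcast - 1
Range: 182.182.148.1 to 182.182.148.254


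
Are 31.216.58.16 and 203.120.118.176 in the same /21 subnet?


Mask: 255.255.248.0
31.216.58.16 AND mask = 31.216.56.0
203.120.118.176 AND mask = 203.120.112.0
No, different subnets (31.216.56.0 vs 203.120.112.0)


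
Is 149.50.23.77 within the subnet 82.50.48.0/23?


Subnet network: 82.50.48.0
Test IP AND mask: 149.50.22.0
No, 149.50.23.77 is not in 82.50.48.0/23


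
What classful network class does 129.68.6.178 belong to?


First octet: 129
Binary: 10000001
10xxxxxx -> Class B (128-191)
Class B, default mask 255.255.0.0 (/16)


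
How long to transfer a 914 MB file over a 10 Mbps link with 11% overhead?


Effective throughput = 10 * (1 - 11/100) = 8.9 Mbps
File size in Mb = 914 * 8 = 7312 Mb
Time = 7312 / 8.9
Time = 821.573 seconds


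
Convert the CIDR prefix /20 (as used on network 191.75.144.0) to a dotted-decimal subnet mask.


/20 means 20 network bits, 12 host bits
Binary: 11111111111111111111000000000000
Mask: 255.255.240.0


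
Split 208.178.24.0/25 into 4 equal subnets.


New prefix = 25 + 2 = 27
Each subnet has 32 addresses
  208.178.24.0/27
  208.178.24.32/27
  208.178.24.64/27
  208.178.24.96/27
Subnets: 208.178.24.0/27, 208.178.24.32/27, 208.178.24.64/27, 208.178.24.96/27


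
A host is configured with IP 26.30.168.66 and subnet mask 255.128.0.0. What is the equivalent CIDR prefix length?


Binary: 11111111.10000000.00000000.00000000
Count leading 1s
Prefix: /9


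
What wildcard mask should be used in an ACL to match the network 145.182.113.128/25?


Subnet mask: 255.255.255.128
Wildcard = 255.255.255.255 - subnet mask
255 - 255 = 0
255 - 255 = 0
255 - 255 = 0
255 - 128 = 127
Wildcard: 0.0.0.127


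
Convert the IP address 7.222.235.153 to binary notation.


7 = 00000111
222 = 11011110
235 = 11101011
153 = 10011001
Binary: 00000111.11011110.11101011.10011001


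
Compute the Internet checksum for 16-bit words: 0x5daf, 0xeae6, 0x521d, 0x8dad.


Sum all words (with carry folding):
+ 0x5daf = 0x5daf
+ 0xeae6 = 0x4896
+ 0x521d = 0x9ab3
+ 0x8dad = 0x2861
One's complement: ~0x2861
Checksum = 0xd79e


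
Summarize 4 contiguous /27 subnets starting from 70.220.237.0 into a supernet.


Original prefix: /27
Number of subnets: 4 = 2^2
New prefix = 27 - 2 = 25
Supernet: 70.220.237.0/25


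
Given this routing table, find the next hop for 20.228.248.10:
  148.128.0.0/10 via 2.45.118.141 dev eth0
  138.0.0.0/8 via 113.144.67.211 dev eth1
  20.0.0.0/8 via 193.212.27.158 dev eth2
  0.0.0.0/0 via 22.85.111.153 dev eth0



Longest prefix match for 20.228.248.10:
  /10 148.128.0.0: no
  /8 138.0.0.0: no
  /8 20.0.0.0: MATCH
  /0 0.0.0.0: MATCH
Selected: next-hop 193.212.27.158 via eth2 (matched /8)


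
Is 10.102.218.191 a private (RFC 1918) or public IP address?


RFC 1918 private ranges:
  10.0.0.0/8 (10.0.0.0 - 10.255.255.255)
  172.16.0.0/12 (172.16.0.0 - 172.31.255.255)
  192.168.0.0/16 (192.168.0.0 - 192.168.255.255)
Private (in 10.0.0.0/8)


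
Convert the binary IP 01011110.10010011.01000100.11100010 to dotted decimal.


01011110 = 94
10010011 = 147
01000100 = 68
11100010 = 226
IP: 94.147.68.226


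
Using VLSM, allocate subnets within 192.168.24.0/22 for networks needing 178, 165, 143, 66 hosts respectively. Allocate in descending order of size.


178 hosts -> /24 (254 usable): 192.168.24.0/24
165 hosts -> /24 (254 usable): 192.168.25.0/24
143 hosts -> /24 (254 usable): 192.168.26.0/24
66 hosts -> /25 (126 usable): 192.168.27.0/25
Allocation: 192.168.24.0/24 (178 hosts, 254 usable); 192.168.25.0/24 (165 hosts, 254 usable); 192.168.26.0/24 (143 hosts, 254 usable); 192.168.27.0/25 (66 hosts, 126 usable)


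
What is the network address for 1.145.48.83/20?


IP:   00000001.10010001.00110000.01010011
Mask: 11111111.11111111.11110000.00000000
AND operation:
Net:  00000001.10010001.00110000.00000000
Network: 1.145.48.0/20


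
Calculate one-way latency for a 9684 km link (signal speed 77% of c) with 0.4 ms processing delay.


Speed = 0.77 * 3e5 km/s = 231000 km/s
Propagation delay = 9684 / 231000 = 0.0419 s = 41.9221 ms
Processing delay = 0.4 ms
Total one-way latency = 42.3221 ms


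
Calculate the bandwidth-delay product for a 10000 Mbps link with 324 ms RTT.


BDP = bandwidth * RTT
= 10000 Mbps * 324 ms
= 10000 * 1e6 * 324 / 1000 bits
= 3240000000 bits
= 405000000 bytes
= 395507.8125 KB
BDP = 3240000000 bits (405000000 bytes)


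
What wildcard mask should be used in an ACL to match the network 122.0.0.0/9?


Subnet mask: 255.128.0.0
Wildcard = 255.255.255.255 - subnet mask
255 - 255 = 0
255 - 128 = 127
255 - 0 = 255
255 - 0 = 255
Wildcard: 0.127.255.255


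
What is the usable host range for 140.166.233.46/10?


Network: 140.128.0.0
Broadcast: 140.191.255.255
First usable = network + 1
Last usable = broadcast - 1
Range: 140.128.0.1 to 140.191.255.254


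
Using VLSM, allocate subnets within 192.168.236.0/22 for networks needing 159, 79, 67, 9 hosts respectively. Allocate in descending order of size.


159 hosts -> /24 (254 usable): 192.168.236.0/24
79 hosts -> /25 (126 usable): 192.168.237.0/25
67 hosts -> /25 (126 usable): 192.168.237.128/25
9 hosts -> /28 (14 usable): 192.168.238.0/28
Allocation: 192.168.236.0/24 (159 hosts, 254 usable); 192.168.237.0/25 (79 hosts, 126 usable); 192.168.237.128/25 (67 hosts, 126 usable); 192.168.238.0/28 (9 hosts, 14 usable)


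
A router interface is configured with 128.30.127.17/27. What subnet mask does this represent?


/27 means 27 network bits, 5 host bits
Binary: 11111111111111111111111111100000
Mask: 255.255.255.224


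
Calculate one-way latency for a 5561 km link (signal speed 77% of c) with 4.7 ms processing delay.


Speed = 0.77 * 3e5 km/s = 231000 km/s
Propagation delay = 5561 / 231000 = 0.0241 s = 24.0736 ms
Processing delay = 4.7 ms
Total one-way latency = 28.7736 ms


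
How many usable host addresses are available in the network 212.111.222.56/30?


Host bits = 32 - 30 = 2
Total addresses = 2^2 = 4
Usable = total - 2 (network and broadcast)
Usable hosts: 2


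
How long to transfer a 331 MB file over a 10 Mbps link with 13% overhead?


Effective throughput = 10 * (1 - 13/100) = 8.7 Mbps
File size in Mb = 331 * 8 = 2648 Mb
Time = 2648 / 8.7
Time = 304.3678 seconds


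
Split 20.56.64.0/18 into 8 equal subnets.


New prefix = 18 + 3 = 21
Each subnet has 2048 addresses
  20.56.64.0/21
  20.56.72.0/21
  20.56.80.0/21
  20.56.88.0/21
  20.56.96.0/21
  20.56.104.0/21
  20.56.112.0/21
  20.56.120.0/21
Subnets: 20.56.64.0/21, 20.56.72.0/21, 20.56.80.0/21, 20.56.88.0/21, 20.56.96.0/21, 20.56.104.0/21, 20.56.112.0/21, 20.56.120.0/21


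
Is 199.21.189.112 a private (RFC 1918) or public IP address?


RFC 1918 private ranges:
  10.0.0.0/8 (10.0.0.0 - 10.255.255.255)
  172.16.0.0/12 (172.16.0.0 - 172.31.255.255)
  192.168.0.0/16 (192.168.0.0 - 192.168.255.255)
Public (not in any RFC 1918 range)


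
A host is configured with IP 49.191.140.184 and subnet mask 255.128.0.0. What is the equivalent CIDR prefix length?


Binary: 11111111.10000000.00000000.00000000
Count leading 1s
Prefix: /9


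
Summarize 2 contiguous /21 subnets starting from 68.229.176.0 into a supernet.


Original prefix: /21
Number of subnets: 2 = 2^1
New prefix = 21 - 1 = 20
Supernet: 68.229.176.0/20


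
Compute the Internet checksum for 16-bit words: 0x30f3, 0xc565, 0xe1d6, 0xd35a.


Sum all words (with carry folding):
+ 0x30f3 = 0x30f3
+ 0xc565 = 0xf658
+ 0xe1d6 = 0xd82f
+ 0xd35a = 0xab8a
One's complement: ~0xab8a
Checksum = 0x5475


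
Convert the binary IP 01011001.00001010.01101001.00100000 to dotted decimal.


01011001 = 89
00001010 = 10
01101001 = 105
00100000 = 32
IP: 89.10.105.32


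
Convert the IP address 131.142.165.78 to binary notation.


131 = 10000011
142 = 10001110
165 = 10100101
78 = 01001110
Binary: 10000011.10001110.10100101.01001110


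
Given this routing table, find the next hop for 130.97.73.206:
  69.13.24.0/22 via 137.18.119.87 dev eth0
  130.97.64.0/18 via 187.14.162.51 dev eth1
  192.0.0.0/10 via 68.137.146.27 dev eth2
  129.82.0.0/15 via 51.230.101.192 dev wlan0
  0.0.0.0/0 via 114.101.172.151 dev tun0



Longest prefix match for 130.97.73.206:
  /22 69.13.24.0: no
  /18 130.97.64.0: MATCH
  /10 192.0.0.0: no
  /15 129.82.0.0: no
  /0 0.0.0.0: MATCH
Selected: next-hop 187.14.162.51 via eth1 (matched /18)


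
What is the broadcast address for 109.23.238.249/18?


Network: 109.23.192.0/18
Host bits = 14
Set all host bits to 1:
Broadcast: 109.23.255.255


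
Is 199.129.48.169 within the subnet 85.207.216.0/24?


Subnet network: 85.207.216.0
Test IP AND mask: 199.129.48.0
No, 199.129.48.169 is not in 85.207.216.0/24


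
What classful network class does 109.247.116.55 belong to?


First octet: 109
Binary: 01101101
0xxxxxxx -> Class A (1-126)
Class A, default mask 255.0.0.0 (/8)


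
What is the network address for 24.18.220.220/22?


IP:   00011000.00010010.11011100.11011100
Mask: 11111111.11111111.11111100.00000000
AND operation:
Net:  00011000.00010010.11011100.00000000
Network: 24.18.220.0/22


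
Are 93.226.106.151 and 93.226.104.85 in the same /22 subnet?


Mask: 255.255.252.0
93.226.106.151 AND mask = 93.226.104.0
93.226.104.85 AND mask = 93.226.104.0
Yes, same subnet (93.226.104.0)


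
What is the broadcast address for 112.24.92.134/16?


Network: 112.24.0.0/16
Host bits = 16
Set all host bits to 1:
Broadcast: 112.24.255.255


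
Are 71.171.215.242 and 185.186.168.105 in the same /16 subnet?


Mask: 255.255.0.0
71.171.215.242 AND mask = 71.171.0.0
185.186.168.105 AND mask = 185.186.0.0
No, different subnets (71.171.0.0 vs 185.186.0.0)


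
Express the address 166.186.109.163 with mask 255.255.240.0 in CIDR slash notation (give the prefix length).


Binary: 11111111.11111111.11110000.00000000
Count leading 1s
Prefix: /20


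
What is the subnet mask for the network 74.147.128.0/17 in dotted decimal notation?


/17 means 17 network bits, 15 host bits
Binary: 11111111111111111000000000000000
Mask: 255.255.128.0


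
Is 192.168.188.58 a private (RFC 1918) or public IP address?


RFC 1918 private ranges:
  10.0.0.0/8 (10.0.0.0 - 10.255.255.255)
  172.16.0.0/12 (172.16.0.0 - 172.31.255.255)
  192.168.0.0/16 (192.168.0.0 - 192.168.255.255)
Private (in 192.168.0.0/16)


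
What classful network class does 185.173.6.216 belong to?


First octet: 185
Binary: 10111001
10xxxxxx -> Class B (128-191)
Class B, default mask 255.255.0.0 (/16)


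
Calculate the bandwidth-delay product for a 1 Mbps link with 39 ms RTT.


BDP = bandwidth * RTT
= 1 Mbps * 39 ms
= 1 * 1e6 * 39 / 1000 bits
= 39000 bits
= 4875 bytes
= 4.7607 KB
BDP = 39000 bits (4875 bytes)


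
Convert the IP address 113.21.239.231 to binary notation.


113 = 01110001
21 = 00010101
239 = 11101111
231 = 11100111
Binary: 01110001.00010101.11101111.11100111


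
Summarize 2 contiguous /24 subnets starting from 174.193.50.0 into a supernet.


Original prefix: /24
Number of subnets: 2 = 2^1
New prefix = 24 - 1 = 23
Supernet: 174.193.50.0/23


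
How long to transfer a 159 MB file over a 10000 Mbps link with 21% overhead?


Effective throughput = 10000 * (1 - 21/100) = 7900 Mbps
File size in Mb = 159 * 8 = 1272 Mb
Time = 1272 / 7900
Time = 0.161 seconds


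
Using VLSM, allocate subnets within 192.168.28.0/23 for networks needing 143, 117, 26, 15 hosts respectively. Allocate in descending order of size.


143 hosts -> /24 (254 usable): 192.168.28.0/24
117 hosts -> /25 (126 usable): 192.168.29.0/25
26 hosts -> /27 (30 usable): 192.168.29.128/27
15 hosts -> /27 (30 usable): 192.168.29.160/27
Allocation: 192.168.28.0/24 (143 hosts, 254 usable); 192.168.29.0/25 (117 hosts, 126 usable); 192.168.29.128/27 (26 hosts, 30 usable); 192.168.29.160/27 (15 hosts, 30 usable)


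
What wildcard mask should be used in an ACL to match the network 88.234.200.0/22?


Subnet mask: 255.255.252.0
Wildcard = 255.255.255.255 - subnet mask
255 - 255 = 0
255 - 255 = 0
255 - 252 = 3
255 - 0 = 255
Wildcard: 0.0.3.255


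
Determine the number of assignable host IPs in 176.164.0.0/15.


Host bits = 32 - 15 = 17
Total addresses = 2^17 = 131072
Usable = total - 2 (network and broadcast)
Usable hosts: 131070


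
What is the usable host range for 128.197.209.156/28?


Network: 128.197.209.144
Broadcast: 128.197.209.159
First usable = network + 1
Last usable = broadcast - 1
Range: 128.197.209.145 to 128.197.209.158


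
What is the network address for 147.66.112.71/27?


IP:   10010011.01000010.01110000.01000111
Mask: 11111111.11111111.11111111.11100000
AND operation:
Net:  10010011.01000010.01110000.01000000
Network: 147.66.112.64/27


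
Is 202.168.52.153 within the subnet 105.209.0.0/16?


Subnet network: 105.209.0.0
Test IP AND mask: 202.168.0.0
No, 202.168.52.153 is not in 105.209.0.0/16


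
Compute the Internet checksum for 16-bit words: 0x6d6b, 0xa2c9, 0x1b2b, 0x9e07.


Sum all words (with carry folding):
+ 0x6d6b = 0x6d6b
+ 0xa2c9 = 0x1035
+ 0x1b2b = 0x2b60
+ 0x9e07 = 0xc967
One's complement: ~0xc967
Checksum = 0x3698


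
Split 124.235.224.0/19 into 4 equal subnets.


New prefix = 19 + 2 = 21
Each subnet has 2048 addresses
  124.235.224.0/21
  124.235.232.0/21
  124.235.240.0/21
  124.235.248.0/21
Subnets: 124.235.224.0/21, 124.235.232.0/21, 124.235.240.0/21, 124.235.248.0/21


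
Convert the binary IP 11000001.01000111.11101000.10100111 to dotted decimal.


11000001 = 193
01000111 = 71
11101000 = 232
10100111 = 167
IP: 193.71.232.167


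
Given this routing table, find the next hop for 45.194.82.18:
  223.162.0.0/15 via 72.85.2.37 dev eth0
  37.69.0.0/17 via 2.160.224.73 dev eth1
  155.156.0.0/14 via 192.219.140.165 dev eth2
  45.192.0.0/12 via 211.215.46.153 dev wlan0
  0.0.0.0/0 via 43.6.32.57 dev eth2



Longest prefix match for 45.194.82.18:
  /15 223.162.0.0: no
  /17 37.69.0.0: no
  /14 155.156.0.0: no
  /12 45.192.0.0: MATCH
  /0 0.0.0.0: MATCH
Selected: next-hop 211.215.46.153 via wlan0 (matched /12)


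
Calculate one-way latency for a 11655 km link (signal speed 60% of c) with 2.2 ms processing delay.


Speed = 0.6 * 3e5 km/s = 180000 km/s
Propagation delay = 11655 / 180000 = 0.0648 s = 64.75 ms
Processing delay = 2.2 ms
Total one-way latency = 66.95 ms


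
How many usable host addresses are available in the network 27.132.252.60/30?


Host bits = 32 - 30 = 2
Total addresses = 2^2 = 4
Usable = total - 2 (network and broadcast)
Usable hosts: 2


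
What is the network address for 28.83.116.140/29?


IP:   00011100.01010011.01110100.10001100
Mask: 11111111.11111111.11111111.11111000
AND operation:
Net:  00011100.01010011.01110100.10001000
Network: 28.83.116.136/29


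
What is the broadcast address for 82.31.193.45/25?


Network: 82.31.193.0/25
Host bits = 7
Set all host bits to 1:
Broadcast: 82.31.193.127


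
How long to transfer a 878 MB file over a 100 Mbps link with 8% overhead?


Effective throughput = 100 * (1 - 8/100) = 92 Mbps
File size in Mb = 878 * 8 = 7024 Mb
Time = 7024 / 92
Time = 76.3478 seconds


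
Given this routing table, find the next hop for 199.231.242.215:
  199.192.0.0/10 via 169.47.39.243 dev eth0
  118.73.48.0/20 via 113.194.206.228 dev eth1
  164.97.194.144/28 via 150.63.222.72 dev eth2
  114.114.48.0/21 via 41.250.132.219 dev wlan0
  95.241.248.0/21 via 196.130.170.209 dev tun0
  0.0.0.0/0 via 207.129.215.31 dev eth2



Longest prefix match for 199.231.242.215:
  /10 199.192.0.0: MATCH
  /20 118.73.48.0: no
  /28 164.97.194.144: no
  /21 114.114.48.0: no
  /21 95.241.248.0: no
  /0 0.0.0.0: MATCH
Selected: next-hop 169.47.39.243 via eth0 (matched /10)


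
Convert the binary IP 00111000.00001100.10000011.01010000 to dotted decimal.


00111000 = 56
00001100 = 12
10000011 = 131
01010000 = 80
IP: 56.12.131.80


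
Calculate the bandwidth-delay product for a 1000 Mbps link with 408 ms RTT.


BDP = bandwidth * RTT
= 1000 Mbps * 408 ms
= 1000 * 1e6 * 408 / 1000 bits
= 408000000 bits
= 51000000 bytes
= 49804.6875 KB
BDP = 408000000 bits (51000000 bytes)


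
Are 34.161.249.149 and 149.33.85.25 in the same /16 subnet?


Mask: 255.255.0.0
34.161.249.149 AND mask = 34.161.0.0
149.33.85.25 AND mask = 149.33.0.0
No, different subnets (34.161.0.0 vs 149.33.0.0)


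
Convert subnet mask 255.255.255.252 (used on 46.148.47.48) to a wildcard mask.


Subnet mask: 255.255.255.252
Wildcard = 255.255.255.255 - subnet mask
255 - 255 = 0
255 - 255 = 0
255 - 255 = 0
255 - 252 = 3
Wildcard: 0.0.0.3


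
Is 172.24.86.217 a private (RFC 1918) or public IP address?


RFC 1918 private ranges:
  10.0.0.0/8 (10.0.0.0 - 10.255.255.255)
  172.16.0.0/12 (172.16.0.0 - 172.31.255.255)
  192.168.0.0/16 (192.168.0.0 - 192.168.255.255)
Private (in 172.16.0.0/12)


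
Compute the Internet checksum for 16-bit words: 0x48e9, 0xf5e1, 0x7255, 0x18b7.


Sum all words (with carry folding):
+ 0x48e9 = 0x48e9
+ 0xf5e1 = 0x3ecb
+ 0x7255 = 0xb120
+ 0x18b7 = 0xc9d7
One's complement: ~0xc9d7
Checksum = 0x3628


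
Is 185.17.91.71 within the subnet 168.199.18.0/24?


Subnet network: 168.199.18.0
Test IP AND mask: 185.17.91.0
No, 185.17.91.71 is not in 168.199.18.0/24


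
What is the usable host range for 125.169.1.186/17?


Network: 125.169.0.0
Broadcast: 125.169.127.255
First usable = network + 1
Last usable = broadcast - 1
Range: 125.169.0.1 to 125.169.127.254


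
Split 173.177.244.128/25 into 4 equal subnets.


New prefix = 25 + 2 = 27
Each subnet has 32 addresses
  173.177.244.128/27
  173.177.244.160/27
  173.177.244.192/27
  173.177.244.224/27
Subnets: 173.177.244.128/27, 173.177.244.160/27, 173.177.244.192/27, 173.177.244.224/27


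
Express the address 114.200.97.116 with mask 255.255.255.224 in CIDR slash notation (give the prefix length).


Binary: 11111111.11111111.11111111.11100000
Count leading 1s
Prefix: /27


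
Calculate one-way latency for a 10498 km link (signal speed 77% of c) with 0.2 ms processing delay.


Speed = 0.77 * 3e5 km/s = 231000 km/s
Propagation delay = 10498 / 231000 = 0.0454 s = 45.4459 ms
Processing delay = 0.2 ms
Total one-way latency = 45.6459 ms


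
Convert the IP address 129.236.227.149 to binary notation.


129 = 10000001
236 = 11101100
227 = 11100011
149 = 10010101
Binary: 10000001.11101100.11100011.10010101


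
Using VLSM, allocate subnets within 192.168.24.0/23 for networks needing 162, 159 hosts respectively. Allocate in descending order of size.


162 hosts -> /24 (254 usable): 192.168.24.0/24
159 hosts -> /24 (254 usable): 192.168.25.0/24
Allocation: 192.168.24.0/24 (162 hosts, 254 usable); 192.168.25.0/24 (159 hosts, 254 usable)


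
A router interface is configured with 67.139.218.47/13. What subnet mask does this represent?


/13 means 13 network bits, 19 host bits
Binary: 11111111111110000000000000000000
Mask: 255.248.0.0


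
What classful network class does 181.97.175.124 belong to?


First octet: 181
Binary: 10110101
10xxxxxx -> Class B (128-191)
Class B, default mask 255.255.0.0 (/16)


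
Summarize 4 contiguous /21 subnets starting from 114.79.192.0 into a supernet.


Original prefix: /21
Number of subnets: 4 = 2^2
New prefix = 21 - 2 = 19
Supernet: 114.79.192.0/19


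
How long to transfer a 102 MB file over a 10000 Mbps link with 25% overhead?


Effective throughput = 10000 * (1 - 25/100) = 7500 Mbps
File size in Mb = 102 * 8 = 816 Mb
Time = 816 / 7500
Time = 0.1088 seconds


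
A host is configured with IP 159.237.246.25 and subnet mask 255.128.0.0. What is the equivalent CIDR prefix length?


Binary: 11111111.10000000.00000000.00000000
Count leading 1s
Prefix: /9


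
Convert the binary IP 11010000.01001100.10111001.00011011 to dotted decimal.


11010000 = 208
01001100 = 76
10111001 = 185
00011011 = 27
IP: 208.76.185.27


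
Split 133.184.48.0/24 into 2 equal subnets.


New prefix = 24 + 1 = 25
Each subnet has 128 addresses
  133.184.48.0/25
  133.184.48.128/25
Subnets: 133.184.48.0/25, 133.184.48.128/25


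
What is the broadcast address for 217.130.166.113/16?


Network: 217.130.0.0/16
Host bits = 16
Set all host bits to 1:
Broadcast: 217.130.255.255


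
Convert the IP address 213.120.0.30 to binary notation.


213 = 11010101
120 = 01111000
0 = 00000000
30 = 00011110
Binary: 11010101.01111000.00000000.00011110


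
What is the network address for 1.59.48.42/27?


IP:   00000001.00111011.00110000.00101010
Mask: 11111111.11111111.11111111.11100000
AND operation:
Net:  00000001.00111011.00110000.00100000
Network: 1.59.48.32/27


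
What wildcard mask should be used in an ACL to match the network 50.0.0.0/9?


Subnet mask: 255.128.0.0
Wildcard = 255.255.255.255 - subnet mask
255 - 255 = 0
255 - 128 = 127
255 - 0 = 255
255 - 0 = 255
Wildcard: 0.127.255.255


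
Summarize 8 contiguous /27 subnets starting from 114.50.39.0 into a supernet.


Original prefix: /27
Number of subnets: 8 = 2^3
New prefix = 27 - 3 = 24
Supernet: 114.50.39.0/24


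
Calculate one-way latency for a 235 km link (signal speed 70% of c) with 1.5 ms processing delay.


Speed = 0.7 * 3e5 km/s = 210000 km/s
Propagation delay = 235 / 210000 = 0.0011 s = 1.119 ms
Processing delay = 1.5 ms
Total one-way latency = 2.619 ms


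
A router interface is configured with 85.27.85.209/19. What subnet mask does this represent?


/19 means 19 network bits, 13 host bits
Binary: 11111111111111111110000000000000
Mask: 255.255.224.0


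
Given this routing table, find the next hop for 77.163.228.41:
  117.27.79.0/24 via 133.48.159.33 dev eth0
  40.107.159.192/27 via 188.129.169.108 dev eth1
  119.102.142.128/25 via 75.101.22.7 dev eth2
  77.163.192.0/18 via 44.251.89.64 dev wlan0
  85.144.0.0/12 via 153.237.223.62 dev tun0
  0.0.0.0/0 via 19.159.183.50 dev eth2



Longest prefix match for 77.163.228.41:
  /24 117.27.79.0: no
  /27 40.107.159.192: no
  /25 119.102.142.128: no
  /18 77.163.192.0: MATCH
  /12 85.144.0.0: no
  /0 0.0.0.0: MATCH
Selected: next-hop 44.251.89.64 via wlan0 (matched /18)


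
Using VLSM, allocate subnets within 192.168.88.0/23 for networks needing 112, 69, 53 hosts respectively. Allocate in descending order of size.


112 hosts -> /25 (126 usable): 192.168.88.0/25
69 hosts -> /25 (126 usable): 192.168.88.128/25
53 hosts -> /26 (62 usable): 192.168.89.0/26
Allocation: 192.168.88.0/25 (112 hosts, 126 usable); 192.168.88.128/25 (69 hosts, 126 usable); 192.168.89.0/26 (53 hosts, 62 usable)


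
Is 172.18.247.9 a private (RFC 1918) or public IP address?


RFC 1918 private ranges:
  10.0.0.0/8 (10.0.0.0 - 10.255.255.255)
  172.16.0.0/12 (172.16.0.0 - 172.31.255.255)
  192.168.0.0/16 (192.168.0.0 - 192.168.255.255)
Private (in 172.16.0.0/12)


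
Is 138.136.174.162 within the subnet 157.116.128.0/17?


Subnet network: 157.116.128.0
Test IP AND mask: 138.136.128.0
No, 138.136.174.162 is not in 157.116.128.0/17


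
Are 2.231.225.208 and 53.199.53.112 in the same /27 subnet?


Mask: 255.255.255.224
2.231.225.208 AND mask = 2.231.225.192
53.199.53.112 AND mask = 53.199.53.96
No, different subnets (2.231.225.192 vs 53.199.53.96)


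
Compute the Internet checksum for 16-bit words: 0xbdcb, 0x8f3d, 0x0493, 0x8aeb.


Sum all words (with carry folding):
+ 0xbdcb = 0xbdcb
+ 0x8f3d = 0x4d09
+ 0x0493 = 0x519c
+ 0x8aeb = 0xdc87
One's complement: ~0xdc87
Checksum = 0x2378


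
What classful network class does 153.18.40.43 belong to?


First octet: 153
Binary: 10011001
10xxxxxx -> Class B (128-191)
Class B, default mask 255.255.0.0 (/16)


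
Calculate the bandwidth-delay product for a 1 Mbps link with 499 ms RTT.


BDP = bandwidth * RTT
= 1 Mbps * 499 ms
= 1 * 1e6 * 499 / 1000 bits
= 499000 bits
= 62375 bytes
= 60.9131 KB
BDP = 499000 bits (62375 bytes)


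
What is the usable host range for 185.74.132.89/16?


Network: 185.74.0.0
Broadcast: 185.74.255.255
First usable = network + 1
Last usable = broadcast - 1
Range: 185.74.0.1 to 185.74.255.254


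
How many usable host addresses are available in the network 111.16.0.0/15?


Host bits = 32 - 15 = 17
Total addresses = 2^17 = 131072
Usable = total - 2 (network and broadcast)
Usable hosts: 131070


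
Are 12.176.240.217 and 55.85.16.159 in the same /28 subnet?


Mask: 255.255.255.240
12.176.240.217 AND mask = 12.176.240.208
55.85.16.159 AND mask = 55.85.16.144
No, different subnets (12.176.240.208 vs 55.85.16.144)
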